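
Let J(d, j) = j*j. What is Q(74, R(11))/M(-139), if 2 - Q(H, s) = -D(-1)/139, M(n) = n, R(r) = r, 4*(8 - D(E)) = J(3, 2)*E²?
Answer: -285/19321 ≈ -0.014751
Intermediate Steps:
J(d, j) = j²
D(E) = 8 - E² (D(E) = 8 - 2²*E²/4 = 8 - E²)
Q(H, s) = 285/139 (Q(H, s) = 2 - (-1)*(8 - 1*(-1)²)/139 = 2 - (-1)*(8 - 1*1)*(1/139) = 2 - (-1)*(8 - 1)*(1/139) = 2 - (-1)*7*(1/139) = 2 - (-1)*7/139 = 2 - 1*(-7/139) = 2 + 7/139 = 285/139)
Q(74, R(11))/M(-139) = (285/139)/(-139) = (285/139)*(-1/139) = -285/19321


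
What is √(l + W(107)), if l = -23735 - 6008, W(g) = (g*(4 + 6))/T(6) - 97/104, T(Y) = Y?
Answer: I*√719508426/156 ≈ 171.95*I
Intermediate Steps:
W(g) = -97/104 + 5*g/3 (W(g) = (g*(4 + 6))/6 - 97/104 = (g*10)*(⅙) - 97*1/104 = (10*g)*(⅙) - 97/104 = 5*g/3 - 97/104 = -97/104 + 5*g/3)
l = -29743
√(l + W(107)) = √(-29743 + (-97/104 + (5/3)*107)) = √(-29743 + (-97/104 + 535/3)) = √(-29743 + 55349/312) = √(-9224467/312) = I*√719508426/156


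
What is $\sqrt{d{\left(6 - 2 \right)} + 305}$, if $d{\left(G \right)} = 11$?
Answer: $2 \sqrt{79} \approx 17.776$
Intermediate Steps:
$\sqrt{d{\left(6 - 2 \right)} + 305} = \sqrt{11 + 305} = \sqrt{316} = 2 \sqrt{79}$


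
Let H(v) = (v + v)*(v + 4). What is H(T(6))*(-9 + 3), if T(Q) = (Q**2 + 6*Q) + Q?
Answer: -76752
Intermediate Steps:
T(Q) = Q**2 + 7*Q
H(v) = 2*v*(4 + v) (H(v) = (2*v)*(4 + v) = 2*v*(4 + v))
H(T(6))*(-9 + 3) = (2*(6*(7 + 6))*(4 + 6*(7 + 6)))*(-9 + 3) = (2*(6*13)*(4 + 6*13))*(-6) = (2*78*(4 + 78))*(-6) = (2*78*82)*(-6) = 12792*(-6) = -76752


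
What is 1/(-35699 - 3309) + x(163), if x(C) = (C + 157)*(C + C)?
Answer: 4069314559/39008 ≈ 1.0432e+5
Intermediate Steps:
x(C) = 2*C*(157 + C) (x(C) = (157 + C)*(2*C) = 2*C*(157 + C))
1/(-35699 - 3309) + x(163) = 1/(-35699 - 3309) + 2*163*(157 + 163) = 1/(-39008) + 2*163*320 = -1/39008 + 104320 = 4069314559/39008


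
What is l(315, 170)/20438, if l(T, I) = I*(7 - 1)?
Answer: 510/10219 ≈ 0.049907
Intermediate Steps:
l(T, I) = 6*I (l(T, I) = I*6 = 6*I)
l(315, 170)/20438 = (6*170)/20438 = 1020*(1/20438) = 510/10219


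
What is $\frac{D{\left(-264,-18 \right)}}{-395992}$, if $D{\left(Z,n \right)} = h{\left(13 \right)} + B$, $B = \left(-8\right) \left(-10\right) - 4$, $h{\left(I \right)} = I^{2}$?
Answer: $- \frac{245}{395992} \approx -0.0006187$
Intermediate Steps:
$B = 76$ ($B = 80 - 4 = 76$)
$D{\left(Z,n \right)} = 245$ ($D{\left(Z,n \right)} = 13^{2} + 76 = 169 + 76 = 245$)
$\frac{D{\left(-264,-18 \right)}}{-395992} = \frac{245}{-395992} = 245 \left(- \frac{1}{395992}\right) = - \frac{245}{395992}$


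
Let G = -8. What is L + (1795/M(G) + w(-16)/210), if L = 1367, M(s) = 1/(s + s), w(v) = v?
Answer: -2872073/105 ≈ -27353.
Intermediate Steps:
M(s) = 1/(2*s)
L + (1795/M(G) + w(-16)/210) = 1367 + (1795/(((1/2)/(-8))) - 16/210) = 1367 + (1795/(((1/2)*(-1/8))) - 16*1/210) = 1367 + (1795/(-1/16) - 8/105) = 1367 + (1795*(-16) - 8/105) = 1367 + (-28720 - 8/105) = 1367 - 3015608/105 = -2872073/105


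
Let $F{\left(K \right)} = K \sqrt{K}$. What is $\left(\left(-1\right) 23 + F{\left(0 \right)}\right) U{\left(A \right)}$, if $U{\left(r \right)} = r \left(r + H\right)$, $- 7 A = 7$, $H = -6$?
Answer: $-161$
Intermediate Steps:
$A = -1$ ($A = \left(- \frac{1}{7}\right) 7 = -1$)
$F{\left(K \right)} = K^{\frac{3}{2}}$
$U{\left(r \right)} = r \left(-6 + r\right)$ ($U{\left(r \right)} = r \left(r - 6\right) = r \left(-6 + r\right)$)
$\left(\left(-1\right) 23 + F{\left(0 \right)}\right) U{\left(A \right)} = \left(\left(-1\right) 23 + 0^{\frac{3}{2}}\right) \left(- (-6 - 1)\right) = \left(-23 + 0\right) \left(\left(-1\right) \left(-7\right)\right) = \left(-23\right) 7 = -161$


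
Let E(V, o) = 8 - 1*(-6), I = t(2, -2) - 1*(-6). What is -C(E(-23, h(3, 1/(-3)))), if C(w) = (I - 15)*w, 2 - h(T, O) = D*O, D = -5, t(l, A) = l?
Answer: 98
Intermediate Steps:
I = 8 (I = 2 - 1*(-6) = 2 + 6 = 8)
h(T, O) = 2 + 5*O (h(T, O) = 2 - (-5)*O = 2 + 5*O)
E(V, o) = 14 (E(V, o) = 8 + 6 = 14)
C(w) = -7*w (C(w) = (8 - 15)*w = -7*w)
-C(E(-23, h(3, 1/(-3)))) = -(-7)*14 = -1*(-98) = 98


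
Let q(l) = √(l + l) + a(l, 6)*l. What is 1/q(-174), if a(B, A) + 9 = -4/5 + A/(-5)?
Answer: 11/21056 - I*√87/1831872 ≈ 0.00052242 - 5.0917e-6*I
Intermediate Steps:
a(B, A) = -49/5 - A/5 (a(B, A) = -9 + (-4/5 + A/(-5)) = -9 + (-4*⅕ + A*(-⅕)) = -9 + (-⅘ - A/5) = -49/5 - A/5)
q(l) = -11*l + √2*√l (q(l) = √(l + l) + (-49/5 - ⅕*6)*l = √(2*l) + (-49/5 - 6/5)*l = √2*√l - 11*l = -11*l + √2*√l)
1/q(-174) = 1/(-11*(-174) + √2*√(-174)) = 1/(1914 + √2*(I*√174)) = 1/(1914 + 2*I*√87)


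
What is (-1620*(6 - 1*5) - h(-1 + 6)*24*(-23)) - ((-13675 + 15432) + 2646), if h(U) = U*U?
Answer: 7777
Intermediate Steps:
h(U) = U**2
(-1620*(6 - 1*5) - h(-1 + 6)*24*(-23)) - ((-13675 + 15432) + 2646) = (-1620*(6 - 1*5) - (-1 + 6)**2*24*(-23)) - ((-13675 + 15432) + 2646) = (-1620*(6 - 5) - 5**2*24*(-23)) - (1757 + 2646) = (-1620*1 - 25*24*(-23)) - 1*4403 = (-1620 - 600*(-23)) - 4403 = (-1620 - 1*(-13800)) - 4403 = (-1620 + 13800) - 4403 = 12180 - 4403 = 7777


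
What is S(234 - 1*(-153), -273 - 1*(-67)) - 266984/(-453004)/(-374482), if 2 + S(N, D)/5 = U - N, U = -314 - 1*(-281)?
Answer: -44743036369383/21205230491 ≈ -2110.0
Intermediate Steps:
U = -33 (U = -314 + 281 = -33)
S(N, D) = -175 - 5*N (S(N, D) = -10 + 5*(-33 - N) = -10 + (-165 - 5*N) = -175 - 5*N)
S(234 - 1*(-153), -273 - 1*(-67)) - 266984/(-453004)/(-374482) = (-175 - 5*(234 - 1*(-153))) - 266984/(-453004)/(-374482) = (-175 - 5*(234 + 153)) - 266984*(-1/453004)*(-1)/374482 = (-175 - 5*387) - (-66746)*(-1)/(113251*374482) = (-175 - 1935) - 1*33373/21205230491 = -2110 - 33373/21205230491 = -44743036369383/21205230491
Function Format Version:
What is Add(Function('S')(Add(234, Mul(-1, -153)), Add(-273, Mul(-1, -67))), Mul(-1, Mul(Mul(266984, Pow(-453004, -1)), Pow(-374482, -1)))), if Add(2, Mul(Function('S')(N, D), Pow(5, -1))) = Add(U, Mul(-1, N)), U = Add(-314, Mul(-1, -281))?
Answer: Rational(-44743036369383, 21205230491) ≈ -2110.0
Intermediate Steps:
U = -33 (U = Add(-314, 281) = -33)
Function('S')(N, D) = Add(-175, Mul(-5, N)) (Function('S')(N, D) = Add(-10, Mul(5, Add(-33, Mul(-1, N)))) = Add(-10, Add(-165, Mul(-5, N))) = Add(-175, Mul(-5, N)))
Add(Function('S')(Add(234, Mul(-1, -153)), Add(-273, Mul(-1, -67))), Mul(-1, Mul(Mul(266984, Pow(-453004, -1)), Pow(-374482, -1)))) = Add(Add(-175, Mul(-5, Add(234, Mul(-1, -153)))), Mul(-1, Mul(Mul(266984, Pow(-453004, -1)), Pow(-374482, -1)))) = Add(Add(-175, Mul(-5, Add(234, 153))), Mul(-1, Mul(Mul(266984, Rational(-1, 453004)), Rational(-1, 374482)))) = Add(Add(-175, Mul(-5, 387)), Mul(-1, Mul(Rational(-66746, 113251), Rational(-1, 374482)))) = Add(Add(-175, -1935), Mul(-1, Rational(33373, 21205230491))) = Add(-2110, Rational(-33373, 21205230491)) = Rational(-44743036369383, 21205230491)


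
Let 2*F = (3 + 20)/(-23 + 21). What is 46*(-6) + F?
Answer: -1127/4 ≈ -281.75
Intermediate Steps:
F = -23/4 (F = ((3 + 20)/(-23 + 21))/2 = (23/(-2))/2 = (23*(-1/2))/2 = (1/2)*(-23/2) = -23/4 ≈ -5.7500)
46*(-6) + F = 46*(-6) - 23/4 = -276 - 23/4 = -1127/4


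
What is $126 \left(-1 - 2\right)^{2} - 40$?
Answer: $1094$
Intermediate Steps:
$126 \left(-1 - 2\right)^{2} - 40 = 126 \left(-3\right)^{2} - 40 = 126 \cdot 9 - 40 = 1134 - 40 = 1094$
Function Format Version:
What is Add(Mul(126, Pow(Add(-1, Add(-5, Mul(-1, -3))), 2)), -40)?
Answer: 1094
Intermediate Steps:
Add(Mul(126, Pow(Add(-1, Add(-5, Mul(-1, -3))), 2)), -40) = Add(Mul(126, Pow(Add(-1, Add(-5, 3)), 2)), -40) = Add(Mul(126, Pow(Add(-1, -2), 2)), -40) = Add(Mul(126, Pow(-3, 2)), -40) = Add(Mul(126, 9), -40) = Add(1134, -40) = 1094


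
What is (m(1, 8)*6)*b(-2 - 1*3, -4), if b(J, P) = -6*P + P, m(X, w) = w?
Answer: 960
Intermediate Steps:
b(J, P) = -5*P
(m(1, 8)*6)*b(-2 - 1*3, -4) = (8*6)*(-5*(-4)) = 48*20 = 960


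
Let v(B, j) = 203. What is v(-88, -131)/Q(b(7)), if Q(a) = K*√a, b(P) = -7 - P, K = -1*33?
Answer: 29*I*√14/66 ≈ 1.6441*I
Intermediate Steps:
K = -33
Q(a) = -33*√a
v(-88, -131)/Q(b(7)) = 203/((-33*√(-7 - 1*7))) = 203/((-33*√(-7 - 7))) = 203/((-33*I*√14)) = 203*(I*√14/462) = 29*I*√14/66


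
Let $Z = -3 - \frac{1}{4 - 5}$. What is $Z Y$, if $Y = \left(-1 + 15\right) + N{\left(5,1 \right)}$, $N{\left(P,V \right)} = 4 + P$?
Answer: $-46$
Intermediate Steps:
$Y = 23$ ($Y = \left(-1 + 15\right) + \left(4 + 5\right) = 14 + 9 = 23$)
$Z = -2$ ($Z = -3 - \frac{1}{-1} = -3 - -1 = -3 + 1 = -2$)
$Z Y = \left(-2\right) 23 = -46$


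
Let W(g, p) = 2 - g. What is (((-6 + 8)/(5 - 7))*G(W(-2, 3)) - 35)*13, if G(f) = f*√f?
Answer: -559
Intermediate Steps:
G(f) = f^(3/2)
(((-6 + 8)/(5 - 7))*G(W(-2, 3)) - 35)*13 = (((-6 + 8)/(5 - 7))*(2 - 1*(-2))^(3/2) - 35)*13 = ((2/(-2))*(2 + 2)^(3/2) - 35)*13 = ((2*(-½))*4^(3/2) - 35)*13 = (-1*8 - 35)*13 = (-8 - 35)*13 = -43*13 = -559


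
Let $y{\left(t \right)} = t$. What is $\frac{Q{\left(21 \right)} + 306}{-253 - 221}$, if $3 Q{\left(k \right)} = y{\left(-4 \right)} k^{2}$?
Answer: $\frac{47}{79} \approx 0.59494$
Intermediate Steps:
$Q{\left(k \right)} = - \frac{4 k^{2}}{3}$ ($Q{\left(k \right)} = \frac{\left(-4\right) k^{2}}{3} = - \frac{4 k^{2}}{3}$)
$\frac{Q{\left(21 \right)} + 306}{-253 - 221} = \frac{- \frac{4 \cdot 21^{2}}{3} + 306}{-253 - 221} = \frac{\left(- \frac{4}{3}\right) 441 + 306}{-474} = - \frac{-588 + 306}{474} = \left(- \frac{1}{474}\right) \left(-282\right) = \frac{47}{79}$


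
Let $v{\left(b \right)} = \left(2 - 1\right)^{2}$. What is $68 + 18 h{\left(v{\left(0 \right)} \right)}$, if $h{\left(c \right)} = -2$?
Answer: $32$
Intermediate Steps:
$v{\left(b \right)} = 1$ ($v{\left(b \right)} = 1^{2} = 1$)
$68 + 18 h{\left(v{\left(0 \right)} \right)} = 68 + 18 \left(-2\right) = 68 - 36 = 32$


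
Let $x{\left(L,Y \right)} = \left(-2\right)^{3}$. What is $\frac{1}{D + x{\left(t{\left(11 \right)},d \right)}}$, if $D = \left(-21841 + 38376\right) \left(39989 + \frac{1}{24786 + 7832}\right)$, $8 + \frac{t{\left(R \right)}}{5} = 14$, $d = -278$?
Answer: $\frac{32618}{21567612230661} \approx 1.5124 \cdot 10^{-9}$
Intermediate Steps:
$t{\left(R \right)} = 30$ ($t{\left(R \right)} = -40 + 5 \cdot 14 = -40 + 70 = 30$)
$x{\left(L,Y \right)} = -8$
$D = \frac{21567612491605}{32618}$ ($D = 16535 \left(39989 + \frac{1}{32618}\right) = 16535 \cdot \frac{1304361203}{32618} = \frac{21567612491605}{32618} \approx 6.6122 \cdot 10^{8}$)
$\frac{1}{D + x{\left(t{\left(11 \right)},d \right)}} = \frac{1}{\frac{21567612491605}{32618} - 8} = \frac{1}{\frac{21567612230661}{32618}} = \frac{32618}{21567612230661}$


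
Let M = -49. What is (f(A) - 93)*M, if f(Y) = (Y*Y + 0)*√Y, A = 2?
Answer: 4557 - 196*√2 ≈ 4279.8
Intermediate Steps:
f(Y) = Y^(5/2) (f(Y) = (Y² + 0)*√Y = Y²*√Y = Y^(5/2))
(f(A) - 93)*M = (2^(5/2) - 93)*(-49) = (4*√2 - 93)*(-49) = (-93 + 4*√2)*(-49) = 4557 - 196*√2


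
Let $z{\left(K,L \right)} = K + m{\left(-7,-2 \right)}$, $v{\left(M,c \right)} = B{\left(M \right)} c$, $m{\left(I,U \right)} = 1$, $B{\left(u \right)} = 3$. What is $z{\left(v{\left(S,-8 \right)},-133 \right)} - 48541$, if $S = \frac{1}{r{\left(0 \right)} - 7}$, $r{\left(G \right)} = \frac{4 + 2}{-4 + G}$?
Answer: $-48564$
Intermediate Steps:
$r{\left(G \right)} = \frac{6}{-4 + G}$
$S = - \frac{2}{17}$ ($S = \frac{1}{\frac{6}{-4 + 0} - 7} = \frac{1}{\frac{6}{-4} - 7} = \frac{1}{6 \left(- \frac{1}{4}\right) - 7} = \frac{1}{- \frac{3}{2} - 7} = \frac{1}{- \frac{17}{2}} = - \frac{2}{17} \approx -0.11765$)
$v{\left(M,c \right)} = 3 c$
$z{\left(K,L \right)} = 1 + K$ ($z{\left(K,L \right)} = K + 1 = 1 + K$)
$z{\left(v{\left(S,-8 \right)},-133 \right)} - 48541 = \left(1 + 3 \left(-8\right)\right) - 48541 = \left(1 - 24\right) - 48541 = -23 - 48541 = -48564$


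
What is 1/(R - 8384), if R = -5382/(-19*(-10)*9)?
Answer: -95/796779 ≈ -0.00011923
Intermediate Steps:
R = -299/95 (R = -5382/(190*9) = -5382/1710 = -5382*1/1710 = -299/95 ≈ -3.1474)
1/(R - 8384) = 1/(-299/95 - 8384) = 1/(-796779/95) = -95/796779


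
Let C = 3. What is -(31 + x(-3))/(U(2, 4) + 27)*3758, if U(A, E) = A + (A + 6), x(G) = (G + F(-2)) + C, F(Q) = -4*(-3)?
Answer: -161594/37 ≈ -4367.4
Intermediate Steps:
F(Q) = 12
x(G) = 15 + G (x(G) = (G + 12) + 3 = (12 + G) + 3 = 15 + G)
U(A, E) = 6 + 2*A (U(A, E) = A + (6 + A) = 6 + 2*A)
-(31 + x(-3))/(U(2, 4) + 27)*3758 = -(31 + (15 - 3))/((6 + 2*2) + 27)*3758 = -(31 + 12)/((6 + 4) + 27)*3758 = -43/(10 + 27)*3758 = -43/37*3758 = -161594/37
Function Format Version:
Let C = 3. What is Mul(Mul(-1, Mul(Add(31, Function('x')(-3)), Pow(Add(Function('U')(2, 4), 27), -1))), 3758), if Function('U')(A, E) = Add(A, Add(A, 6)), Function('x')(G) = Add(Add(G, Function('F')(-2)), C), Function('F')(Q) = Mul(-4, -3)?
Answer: Rational(-161594, 37) ≈ -4367.4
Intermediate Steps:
Function('F')(Q) = 12
Function('x')(G) = Add(15, G) (Function('x')(G) = Add(Add(G, 12), 3) = Add(Add(12, G), 3) = Add(15, G))
Function('U')(A, E) = Add(6, Mul(2, A)) (Function('U')(A, E) = Add(A, Add(6, A)) = Add(6, Mul(2, A)))
Mul(Mul(-1, Mul(Add(31, Function('x')(-3)), Pow(Add(Function('U')(2, 4), 27), -1))), 3758) = Mul(Mul(-1, Mul(Add(31, Add(15, -3)), Pow(Add(Add(6, Mul(2, 2)), 27), -1))), 3758) = Mul(Mul(-1, Mul(Add(31, 12), Pow(Add(Add(6, 4), 27), -1))), 3758) = Mul(Mul(-1, Mul(43, Pow(Add(10, 27), -1))), 3758) = Mul(Mul(-1, Mul(43, Pow(37, -1))), 3758) = Mul(Mul(-1, Mul(43, Rational(1, 37))), 3758) = Mul(Mul(-1, Rational(43, 37)), 3758) = Mul(Rational(-43, 37), 3758) = Rational(-161594, 37)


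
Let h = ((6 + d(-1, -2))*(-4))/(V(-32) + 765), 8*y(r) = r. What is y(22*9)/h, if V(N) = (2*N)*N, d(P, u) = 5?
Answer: -25317/16 ≈ -1582.3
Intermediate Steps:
y(r) = r/8
V(N) = 2*N²
h = -44/2813 (h = ((6 + 5)*(-4))/(2*(-32)² + 765) = (11*(-4))/(2*1024 + 765) = -44/(2048 + 765) = -44/2813 ≈ -0.015642)
y(22*9)/h = ((22*9)/8)/(-44/2813) = ((⅛)*198)*(-2813/44) = (99/4)*(-2813/44) = -25317/16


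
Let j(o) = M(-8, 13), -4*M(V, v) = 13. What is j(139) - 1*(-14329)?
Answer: 57303/4 ≈ 14326.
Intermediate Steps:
M(V, v) = -13/4 (M(V, v) = -¼*13 = -13/4)
j(o) = -13/4
j(139) - 1*(-14329) = -13/4 - 1*(-14329) = -13/4 + 14329 = 57303/4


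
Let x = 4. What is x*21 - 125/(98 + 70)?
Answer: 13987/168 ≈ 83.256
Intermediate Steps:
x*21 - 125/(98 + 70) = 4*21 - 125/(98 + 70) = 84 - 125/168 = 13987/168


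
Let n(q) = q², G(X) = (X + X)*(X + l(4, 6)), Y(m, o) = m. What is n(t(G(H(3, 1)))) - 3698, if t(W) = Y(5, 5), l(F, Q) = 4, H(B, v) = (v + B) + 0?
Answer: -3673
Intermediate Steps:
H(B, v) = B + v (H(B, v) = (B + v) + 0 = B + v)
G(X) = 2*X*(4 + X) (G(X) = (X + X)*(X + 4) = (2*X)*(4 + X) = 2*X*(4 + X))
t(W) = 5
n(t(G(H(3, 1)))) - 3698 = 5² - 3698 = 25 - 3698 = -3673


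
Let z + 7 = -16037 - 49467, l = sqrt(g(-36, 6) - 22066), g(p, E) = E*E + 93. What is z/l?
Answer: 65511*I*sqrt(21937)/21937 ≈ 442.31*I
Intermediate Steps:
g(p, E) = 93 + E**2 (g(p, E) = E**2 + 93 = 93 + E**2)
l = I*sqrt(21937) (l = sqrt((93 + 6**2) - 22066) = sqrt((93 + 36) - 22066) = sqrt(129 - 22066) = sqrt(-21937) = I*sqrt(21937) ≈ 148.11*I)
z = -65511 (z = -7 + (-16037 - 49467) = -7 - 65504 = -65511)
z/l = -65511*(-I*sqrt(21937)/21937) = -(-65511)*I*sqrt(21937)/21937 = 65511*I*sqrt(21937)/21937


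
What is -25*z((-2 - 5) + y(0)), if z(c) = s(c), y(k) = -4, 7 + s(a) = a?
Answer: 450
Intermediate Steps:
s(a) = -7 + a
z(c) = -7 + c
-25*z((-2 - 5) + y(0)) = -25*(-7 + ((-2 - 5) - 4)) = -25*(-7 + (-7 - 4)) = -25*(-7 - 11) = -25*(-18) = 450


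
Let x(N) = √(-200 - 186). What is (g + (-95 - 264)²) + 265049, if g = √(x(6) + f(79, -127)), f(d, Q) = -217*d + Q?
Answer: 393930 + √(-17270 + I*√386) ≈ 3.9393e+5 + 131.42*I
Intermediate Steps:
f(d, Q) = Q - 217*d
x(N) = I*√386 (x(N) = √(-386) = I*√386)
g = √(-17270 + I*√386) (g = √(I*√386 + (-127 - 217*79)) = √(I*√386 + (-127 - 17143)) = √(I*√386 - 17270) = √(-17270 + I*√386) ≈ 0.0748 + 131.42*I)
(g + (-95 - 264)²) + 265049 = (√(-17270 + I*√386) + (-95 - 264)²) + 265049 = (√(-17270 + I*√386) + (-359)²) + 265049 = (√(-17270 + I*√386) + 128881) + 265049 = (128881 + √(-17270 + I*√386)) + 265049 = 393930 + √(-17270 + I*√386)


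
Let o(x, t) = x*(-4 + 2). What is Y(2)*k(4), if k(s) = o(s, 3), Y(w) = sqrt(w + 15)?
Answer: -8*sqrt(17) ≈ -32.985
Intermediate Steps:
Y(w) = sqrt(15 + w)
o(x, t) = -2*x (o(x, t) = x*(-2) = -2*x)
k(s) = -2*s
Y(2)*k(4) = sqrt(15 + 2)*(-2*4) = sqrt(17)*(-8) = -8*sqrt(17)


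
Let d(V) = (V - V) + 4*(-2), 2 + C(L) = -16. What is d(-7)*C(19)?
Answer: 144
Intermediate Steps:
C(L) = -18 (C(L) = -2 - 16 = -18)
d(V) = -8 (d(V) = 0 - 8 = -8)
d(-7)*C(19) = -8*(-18) = 144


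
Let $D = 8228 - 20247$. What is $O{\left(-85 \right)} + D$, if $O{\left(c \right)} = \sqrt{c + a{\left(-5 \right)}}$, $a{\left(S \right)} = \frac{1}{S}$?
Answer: $-12019 + \frac{i \sqrt{2130}}{5} \approx -12019.0 + 9.2304 i$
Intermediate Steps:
$D = -12019$
$O{\left(c \right)} = \sqrt{- \frac{1}{5} + c}$ ($O{\left(c \right)} = \sqrt{c + \frac{1}{-5}} = \sqrt{c - \frac{1}{5}} = \sqrt{- \frac{1}{5} + c}$)
$O{\left(-85 \right)} + D = \frac{\sqrt{-5 + 25 \left(-85\right)}}{5} - 12019 = \frac{\sqrt{-5 - 2125}}{5} - 12019 = \frac{\sqrt{-2130}}{5} - 12019 = \frac{i \sqrt{2130}}{5} - 12019 = -12019 + \frac{i \sqrt{2130}}{5}$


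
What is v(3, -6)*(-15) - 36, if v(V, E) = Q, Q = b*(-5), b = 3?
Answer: 189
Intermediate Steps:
Q = -15 (Q = 3*(-5) = -15)
v(V, E) = -15
v(3, -6)*(-15) - 36 = -15*(-15) - 36 = 225 - 36 = 189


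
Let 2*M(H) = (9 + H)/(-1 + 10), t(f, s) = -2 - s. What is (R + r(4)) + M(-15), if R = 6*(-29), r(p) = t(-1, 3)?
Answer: -538/3 ≈ -179.33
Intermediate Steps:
M(H) = 1/2 + H/18 (M(H) = ((9 + H)/(-1 + 10))/2 = ((9 + H)/9)/2 = ((9 + H)*(1/9))/2 = (1 + H/9)/2 = 1/2 + H/18)
r(p) = -5 (r(p) = -2 - 1*3 = -2 - 3 = -5)
R = -174
(R + r(4)) + M(-15) = (-174 - 5) + (1/2 + (1/18)*(-15)) = -179 + (1/2 - 5/6) = -179 - 1/3 = -538/3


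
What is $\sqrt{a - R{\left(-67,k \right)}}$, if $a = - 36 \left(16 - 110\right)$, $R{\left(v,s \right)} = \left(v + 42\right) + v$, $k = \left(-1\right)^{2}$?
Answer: $2 \sqrt{869} \approx 58.958$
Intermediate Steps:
$k = 1$
$R{\left(v,s \right)} = 42 + 2 v$ ($R{\left(v,s \right)} = \left(42 + v\right) + v = 42 + 2 v$)
$a = 3384$ ($a = \left(-36\right) \left(-94\right) = 3384$)
$\sqrt{a - R{\left(-67,k \right)}} = \sqrt{3384 - \left(42 + 2 \left(-67\right)\right)} = \sqrt{3384 - \left(42 - 134\right)} = \sqrt{3384 - -92} = \sqrt{3384 + 92} = \sqrt{3476} = 2 \sqrt{869}$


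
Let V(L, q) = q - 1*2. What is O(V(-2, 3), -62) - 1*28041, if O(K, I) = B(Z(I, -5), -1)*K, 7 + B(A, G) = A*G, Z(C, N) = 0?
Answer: -28048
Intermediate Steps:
V(L, q) = -2 + q (V(L, q) = q - 2 = -2 + q)
B(A, G) = -7 + A*G
O(K, I) = -7*K (O(K, I) = (-7 + 0*(-1))*K = (-7 + 0)*K = -7*K)
O(V(-2, 3), -62) - 1*28041 = -7*(-2 + 3) - 1*28041 = -7*1 - 28041 = -7 - 28041 = -28048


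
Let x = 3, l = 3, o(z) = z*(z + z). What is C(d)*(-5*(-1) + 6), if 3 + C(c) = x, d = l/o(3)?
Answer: 0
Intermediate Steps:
o(z) = 2*z**2 (o(z) = z*(2*z) = 2*z**2)
d = 1/6 (d = 3/((2*3**2)) = 3/((2*9)) = 3/18 = 3*(1/18) = 1/6 ≈ 0.16667)
C(c) = 0 (C(c) = -3 + 3 = 0)
C(d)*(-5*(-1) + 6) = 0*(-5*(-1) + 6) = 0*(5 + 6) = 0*11 = 0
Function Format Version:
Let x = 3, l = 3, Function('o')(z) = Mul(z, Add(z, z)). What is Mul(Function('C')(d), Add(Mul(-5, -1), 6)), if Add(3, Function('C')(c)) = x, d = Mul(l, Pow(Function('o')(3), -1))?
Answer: 0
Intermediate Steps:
Function('o')(z) = Mul(2, Pow(z, 2)) (Function('o')(z) = Mul(z, Mul(2, z)) = Mul(2, Pow(z, 2)))
d = Rational(1, 6) (d = Mul(3, Pow(Mul(2, Pow(3, 2)), -1)) = Mul(3, Pow(Mul(2, 9), -1)) = Mul(3, Pow(18, -1)) = Mul(3, Rational(1, 18)) = Rational(1, 6) ≈ 0.16667)
Function('C')(c) = 0 (Function('C')(c) = Add(-3, 3) = 0)
Mul(Function('C')(d), Add(Mul(-5, -1), 6)) = Mul(0, Add(Mul(-5, -1), 6)) = Mul(0, Add(5, 6)) = Mul(0, 11) = 0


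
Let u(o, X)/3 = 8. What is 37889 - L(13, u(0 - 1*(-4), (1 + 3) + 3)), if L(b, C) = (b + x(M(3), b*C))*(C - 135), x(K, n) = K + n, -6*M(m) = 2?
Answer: 73927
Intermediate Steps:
M(m) = -⅓ (M(m) = -⅙*2 = -⅓)
u(o, X) = 24 (u(o, X) = 3*8 = 24)
L(b, C) = (-135 + C)*(-⅓ + b + C*b) (L(b, C) = (b + (-⅓ + b*C))*(C - 135) = (b + (-⅓ + C*b))*(-135 + C) = (-⅓ + b + C*b)*(-135 + C) = (-135 + C)*(-⅓ + b + C*b))
37889 - L(13, u(0 - 1*(-4), (1 + 3) + 3)) = 37889 - (45 - 135*13 - ⅓*24 + 13*24² - 134*24*13) = 37889 - (45 - 1755 - 8 + 13*576 - 41808) = 37889 - (45 - 1755 - 8 + 7488 - 41808) = 37889 - 1*(-36038) = 37889 + 36038 = 73927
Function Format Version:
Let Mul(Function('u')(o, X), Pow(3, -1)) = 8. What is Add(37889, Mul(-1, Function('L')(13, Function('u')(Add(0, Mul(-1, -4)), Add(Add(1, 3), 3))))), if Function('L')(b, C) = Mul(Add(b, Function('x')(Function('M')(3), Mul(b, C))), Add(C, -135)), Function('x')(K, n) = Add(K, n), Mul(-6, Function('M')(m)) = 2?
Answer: 73927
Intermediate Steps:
Function('M')(m) = Rational(-1, 3) (Function('M')(m) = Mul(Rational(-1, 6), 2) = Rational(-1, 3))
Function('u')(o, X) = 24 (Function('u')(o, X) = Mul(3, 8) = 24)
Function('L')(b, C) = Mul(Add(-135, C), Add(Rational(-1, 3), b, Mul(C, b))) (Function('L')(b, C) = Mul(Add(b, Add(Rational(-1, 3), Mul(b, C))), Add(C, -135)) = Mul(Add(b, Add(Rational(-1, 3), Mul(C, b))), Add(-135, C)) = Mul(Add(Rational(-1, 3), b, Mul(C, b)), Add(-135, C)) = Mul(Add(-135, C), Add(Rational(-1, 3), b, Mul(C, b))))
Add(37889, Mul(-1, Function('L')(13, Function('u')(Add(0, Mul(-1, -4)), Add(Add(1, 3), 3))))) = Add(37889, Mul(-1, Add(45, Mul(-135, 13), Mul(Rational(-1, 3), 24), Mul(13, Pow(24, 2)), Mul(-134, 24, 13)))) = Add(37889, Mul(-1, Add(45, -1755, -8, Mul(13, 576), -41808))) = Add(37889, Mul(-1, Add(45, -1755, -8, 7488, -41808))) = Add(37889, Mul(-1, -36038)) = Add(37889, 36038) = 73927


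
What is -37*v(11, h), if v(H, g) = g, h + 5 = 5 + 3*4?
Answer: -444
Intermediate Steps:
h = 12 (h = -5 + (5 + 3*4) = -5 + (5 + 12) = -5 + 17 = 12)
-37*v(11, h) = -37*12 = -444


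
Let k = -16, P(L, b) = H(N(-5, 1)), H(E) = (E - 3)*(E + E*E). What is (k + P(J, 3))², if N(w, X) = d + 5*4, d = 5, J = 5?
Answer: 204032656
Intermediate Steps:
N(w, X) = 25 (N(w, X) = 5 + 5*4 = 5 + 20 = 25)
H(E) = (-3 + E)*(E + E²)
P(L, b) = 14300 (P(L, b) = 25*(-3 + 25² - 2*25) = 25*(-3 + 625 - 50) = 25*572 = 14300)
(k + P(J, 3))² = (-16 + 14300)² = 14284² = 204032656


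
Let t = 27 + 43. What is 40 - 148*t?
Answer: -10320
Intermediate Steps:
t = 70
40 - 148*t = 40 - 148*70 = 40 - 10360 = -10320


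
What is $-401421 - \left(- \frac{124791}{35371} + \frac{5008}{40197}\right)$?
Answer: $- \frac{570738785005768}{1421808087} \approx -4.0142 \cdot 10^{5}$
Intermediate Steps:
$-401421 - \left(- \frac{124791}{35371} + \frac{5008}{40197}\right) = -401421 - - \frac{4839085859}{1421808087} = -401421 + \left(\frac{124791}{35371} - \frac{5008}{40197}\right) = -401421 + \frac{4839085859}{1421808087} = - \frac{570738785005768}{1421808087}$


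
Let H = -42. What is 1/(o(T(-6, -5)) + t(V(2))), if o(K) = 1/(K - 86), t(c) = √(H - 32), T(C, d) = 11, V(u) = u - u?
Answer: -75/416251 - 5625*I*√74/416251 ≈ -0.00018018 - 0.11625*I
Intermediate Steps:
V(u) = 0
t(c) = I*√74 (t(c) = √(-42 - 32) = √(-74) = I*√74)
o(K) = 1/(-86 + K)
1/(o(T(-6, -5)) + t(V(2))) = 1/(1/(-86 + 11) + I*√74) = 1/(1/(-75) + I*√74) = 1/(-1/75 + I*√74)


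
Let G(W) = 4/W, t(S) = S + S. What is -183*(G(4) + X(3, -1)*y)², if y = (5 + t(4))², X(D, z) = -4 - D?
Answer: -255673692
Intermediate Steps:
t(S) = 2*S
y = 169 (y = (5 + 2*4)² = (5 + 8)² = 13² = 169)
-183*(G(4) + X(3, -1)*y)² = -183*(4/4 + (-4 - 1*3)*169)² = -183*(4*(¼) + (-4 - 3)*169)² = -183*(1 - 7*169)² = -183*(1 - 1183)² = -183*(-1182)² = -183*1397124 = -255673692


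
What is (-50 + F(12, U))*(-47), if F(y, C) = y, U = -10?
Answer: 1786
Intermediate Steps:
(-50 + F(12, U))*(-47) = (-50 + 12)*(-47) = -38*(-47) = 1786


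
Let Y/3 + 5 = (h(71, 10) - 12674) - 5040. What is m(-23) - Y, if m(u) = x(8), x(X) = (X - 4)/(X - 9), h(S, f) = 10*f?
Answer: 52853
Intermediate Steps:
x(X) = (-4 + X)/(-9 + X)
Y = -52857 (Y = -15 + 3*((10*10 - 12674) - 5040) = -15 + 3*((100 - 12674) - 5040) = -15 + 3*(-12574 - 5040) = -15 + 3*(-17614) = -15 - 52842 = -52857)
m(u) = -4 (m(u) = (-4 + 8)/(-9 + 8) = 4/(-1) = -1*4 = -4)
m(-23) - Y = -4 - 1*(-52857) = -4 + 52857 = 52853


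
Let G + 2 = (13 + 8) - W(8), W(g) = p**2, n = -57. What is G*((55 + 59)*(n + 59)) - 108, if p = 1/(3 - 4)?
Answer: 3996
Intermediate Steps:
p = -1 (p = 1/(-1) = -1)
W(g) = 1 (W(g) = (-1)**2 = 1)
G = 18 (G = -2 + ((13 + 8) - 1*1) = -2 + (21 - 1) = -2 + 20 = 18)
G*((55 + 59)*(n + 59)) - 108 = 18*((55 + 59)*(-57 + 59)) - 108 = 18*(114*2) - 108 = 18*228 - 108 = 4104 - 108 = 3996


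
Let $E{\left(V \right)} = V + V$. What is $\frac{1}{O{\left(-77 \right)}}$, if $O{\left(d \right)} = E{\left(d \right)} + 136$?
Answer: $- \frac{1}{18} \approx -0.055556$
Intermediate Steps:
$E{\left(V \right)} = 2 V$
$O{\left(d \right)} = 136 + 2 d$ ($O{\left(d \right)} = 2 d + 136 = 136 + 2 d$)
$\frac{1}{O{\left(-77 \right)}} = \frac{1}{136 + 2 \left(-77\right)} = \frac{1}{136 - 154} = \frac{1}{-18} = - \frac{1}{18}$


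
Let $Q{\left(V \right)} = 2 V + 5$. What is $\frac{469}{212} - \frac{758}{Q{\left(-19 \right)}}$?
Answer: $\frac{176173}{6996} \approx 25.182$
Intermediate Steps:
$Q{\left(V \right)} = 5 + 2 V$
$\frac{469}{212} - \frac{758}{Q{\left(-19 \right)}} = \frac{469}{212} - \frac{758}{5 + 2 \left(-19\right)} = 469 \cdot \frac{1}{212} - \frac{758}{5 - 38} = \frac{469}{212} - \frac{758}{-33} = \frac{469}{212} - - \frac{758}{33} = \frac{469}{212} + \frac{758}{33} = \frac{176173}{6996}$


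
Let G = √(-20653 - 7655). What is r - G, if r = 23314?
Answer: 23314 - 2*I*√7077 ≈ 23314.0 - 168.25*I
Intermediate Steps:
G = 2*I*√7077 (G = √(-28308) = 2*I*√7077 ≈ 168.25*I)
r - G = 23314 - 2*I*√7077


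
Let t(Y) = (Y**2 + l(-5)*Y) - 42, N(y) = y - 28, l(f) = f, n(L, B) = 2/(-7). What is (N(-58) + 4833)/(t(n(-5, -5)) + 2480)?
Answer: 232603/119536 ≈ 1.9459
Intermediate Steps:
n(L, B) = -2/7 (n(L, B) = 2*(-1/7) = -2/7)
N(y) = -28 + y
t(Y) = -42 + Y**2 - 5*Y (t(Y) = (Y**2 - 5*Y) - 42 = -42 + Y**2 - 5*Y)
(N(-58) + 4833)/(t(n(-5, -5)) + 2480) = ((-28 - 58) + 4833)/((-42 + (-2/7)**2 - 5*(-2/7)) + 2480) = (-86 + 4833)/((-42 + 4/49 + 10/7) + 2480) = 4747/(-1984/49 + 2480) = 4747/(119536/49) = 4747*(49/119536) = 232603/119536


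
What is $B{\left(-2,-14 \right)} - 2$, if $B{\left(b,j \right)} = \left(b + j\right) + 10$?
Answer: $-8$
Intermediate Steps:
$B{\left(b,j \right)} = 10 + b + j$
$B{\left(-2,-14 \right)} - 2 = \left(10 - 2 - 14\right) - 2 = -6 - 2 = -8$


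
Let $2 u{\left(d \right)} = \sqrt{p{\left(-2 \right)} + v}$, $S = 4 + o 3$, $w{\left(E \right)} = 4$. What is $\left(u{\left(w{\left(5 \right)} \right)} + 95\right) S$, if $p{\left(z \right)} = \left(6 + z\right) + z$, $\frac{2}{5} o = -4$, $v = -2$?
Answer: $-2470$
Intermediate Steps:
$o = -10$ ($o = \frac{5}{2} \left(-4\right) = -10$)
$p{\left(z \right)} = 6 + 2 z$
$S = -26$ ($S = 4 - 30 = -26$)
$u{\left(d \right)} = 0$ ($u{\left(d \right)} = \frac{\sqrt{\left(6 + 2 \left(-2\right)\right) - 2}}{2} = \frac{\sqrt{\left(6 - 4\right) - 2}}{2} = \frac{\sqrt{2 - 2}}{2} = \frac{\sqrt{0}}{2} = \frac{1}{2} \cdot 0 = 0$)
$\left(u{\left(w{\left(5 \right)} \right)} + 95\right) S = \left(0 + 95\right) \left(-26\right) = 95 \left(-26\right) = -2470$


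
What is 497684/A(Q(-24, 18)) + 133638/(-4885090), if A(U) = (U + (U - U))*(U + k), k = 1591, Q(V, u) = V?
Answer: -304532123683/22964808090 ≈ -13.261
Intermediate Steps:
A(U) = U*(1591 + U) (A(U) = (U + (U - U))*(U + 1591) = (U + 0)*(1591 + U) = U*(1591 + U))
497684/A(Q(-24, 18)) + 133638/(-4885090) = 497684/((-24*(1591 - 24))) + 133638/(-4885090) = 497684/((-24*1567)) + 133638*(-1/4885090) = 497684/(-37608) - 66819/2442545 = 497684*(-1/37608) - 66819/2442545 = -124421/9402 - 66819/2442545 = -304532123683/22964808090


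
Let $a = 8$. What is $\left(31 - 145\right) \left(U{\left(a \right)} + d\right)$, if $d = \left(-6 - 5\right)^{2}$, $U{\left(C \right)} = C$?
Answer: $-14706$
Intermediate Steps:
$d = 121$ ($d = \left(-11\right)^{2} = 121$)
$\left(31 - 145\right) \left(U{\left(a \right)} + d\right) = \left(31 - 145\right) \left(8 + 121\right) = \left(-114\right) 129 = -14706$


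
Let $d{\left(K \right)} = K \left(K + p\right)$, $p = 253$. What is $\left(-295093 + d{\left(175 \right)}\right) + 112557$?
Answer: $-107636$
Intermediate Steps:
$d{\left(K \right)} = K \left(253 + K\right)$ ($d{\left(K \right)} = K \left(K + 253\right) = K \left(253 + K\right)$)
$\left(-295093 + d{\left(175 \right)}\right) + 112557 = \left(-295093 + 175 \left(253 + 175\right)\right) + 112557 = \left(-295093 + 175 \cdot 428\right) + 112557 = \left(-295093 + 74900\right) + 112557 = -220193 + 112557 = -107636$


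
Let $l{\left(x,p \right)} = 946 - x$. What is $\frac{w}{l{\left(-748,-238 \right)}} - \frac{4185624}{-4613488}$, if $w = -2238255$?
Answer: $- \frac{2665049622}{2018401} \approx -1320.4$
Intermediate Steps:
$\frac{w}{l{\left(-748,-238 \right)}} - \frac{4185624}{-4613488} = - \frac{2238255}{946 - -748} - \frac{4185624}{-4613488} = - \frac{2238255}{946 + 748} - - \frac{523203}{576686} = - \frac{2238255}{1694} + \frac{523203}{576686} = - \frac{2665049622}{2018401}$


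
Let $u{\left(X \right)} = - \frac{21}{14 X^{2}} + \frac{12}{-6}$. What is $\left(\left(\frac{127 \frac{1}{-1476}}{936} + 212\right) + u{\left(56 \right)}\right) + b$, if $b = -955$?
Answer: $- \frac{201732041131}{270781056} \approx -745.0$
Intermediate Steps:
$u{\left(X \right)} = -2 - \frac{3}{2 X^{2}}$ ($u{\left(X \right)} = - 21 \frac{1}{14 X^{2}} + 12 \left(- \frac{1}{6}\right) = - \frac{3}{2 X^{2}} - 2 = -2 - \frac{3}{2 X^{2}}$)
$\left(\left(\frac{127 \frac{1}{-1476}}{936} + 212\right) + u{\left(56 \right)}\right) + b = \left(\left(\frac{127 \frac{1}{-1476}}{936} + 212\right) - \left(2 + \frac{3}{2 \cdot 3136}\right)\right) - 955 = \left(\left(127 \left(- \frac{1}{1476}\right) \frac{1}{936} + 212\right) - \frac{12547}{6272}\right) - 955 = \left(\left(\left(- \frac{127}{1476}\right) \frac{1}{936} + 212\right) - \frac{12547}{6272}\right) - 955 = \left(\left(- \frac{127}{1381536} + 212\right) - \frac{12547}{6272}\right) - 955 = \left(\frac{292885505}{1381536} - \frac{12547}{6272}\right) - 955 = \frac{56863867349}{270781056} - 955 = - \frac{201732041131}{270781056}$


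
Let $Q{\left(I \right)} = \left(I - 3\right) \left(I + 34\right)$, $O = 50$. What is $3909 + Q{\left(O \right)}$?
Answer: $7857$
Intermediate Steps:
$Q{\left(I \right)} = \left(-3 + I\right) \left(34 + I\right)$
$3909 + Q{\left(O \right)} = 3909 + \left(-102 + 50^{2} + 31 \cdot 50\right) = 3909 + \left(-102 + 2500 + 1550\right) = 3909 + 3948 = 7857$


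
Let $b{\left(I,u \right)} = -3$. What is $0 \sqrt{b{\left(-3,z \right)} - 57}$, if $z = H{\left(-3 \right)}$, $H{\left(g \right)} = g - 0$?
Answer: $0$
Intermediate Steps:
$H{\left(g \right)} = g$ ($H{\left(g \right)} = g + 0 = g$)
$z = -3$
$0 \sqrt{b{\left(-3,z \right)} - 57} = 0 \sqrt{-3 - 57} = 0 \sqrt{-60} = 0 \cdot 2 i \sqrt{15} = 0$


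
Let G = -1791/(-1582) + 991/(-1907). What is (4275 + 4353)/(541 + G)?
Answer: 26029588872/1633976509 ≈ 15.930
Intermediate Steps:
G = 1847675/3016874 (G = -1791*(-1/1582) + 991*(-1/1907) = 1791/1582 - 991/1907 = 1847675/3016874 ≈ 0.61245)
(4275 + 4353)/(541 + G) = (4275 + 4353)/(541 + 1847675/3016874) = 8628/(1633976509/3016874) = 8628*(3016874/1633976509) = 26029588872/1633976509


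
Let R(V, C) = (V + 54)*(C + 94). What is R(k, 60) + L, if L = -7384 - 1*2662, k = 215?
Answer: 31380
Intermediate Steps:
R(V, C) = (54 + V)*(94 + C)
L = -10046 (L = -7384 - 2662 = -10046)
R(k, 60) + L = (5076 + 54*60 + 94*215 + 60*215) - 10046 = (5076 + 3240 + 20210 + 12900) - 10046 = 41426 - 10046 = 31380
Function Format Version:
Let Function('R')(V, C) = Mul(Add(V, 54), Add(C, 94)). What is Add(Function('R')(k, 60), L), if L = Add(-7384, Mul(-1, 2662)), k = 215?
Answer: 31380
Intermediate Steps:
Function('R')(V, C) = Mul(Add(54, V), Add(94, C))
L = -10046 (L = Add(-7384, -2662) = -10046)
Add(Function('R')(k, 60), L) = Add(Add(5076, Mul(54, 60), Mul(94, 215), Mul(60, 215)), -10046) = Add(Add(5076, 3240, 20210, 12900), -10046) = Add(41426, -10046) = 31380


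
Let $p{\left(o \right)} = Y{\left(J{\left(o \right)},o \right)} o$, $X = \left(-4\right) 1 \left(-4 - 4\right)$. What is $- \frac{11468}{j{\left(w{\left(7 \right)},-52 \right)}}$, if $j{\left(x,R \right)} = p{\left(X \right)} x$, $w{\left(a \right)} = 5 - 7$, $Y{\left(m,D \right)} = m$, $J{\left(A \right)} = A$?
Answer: $\frac{2867}{512} \approx 5.5996$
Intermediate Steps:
$X = 32$ ($X = \left(-4\right) \left(-8\right) = 32$)
$p{\left(o \right)} = o^{2}$ ($p{\left(o \right)} = o o = o^{2}$)
$w{\left(a \right)} = -2$
$j{\left(x,R \right)} = 1024 x$ ($j{\left(x,R \right)} = 32^{2} x = 1024 x$)
$- \frac{11468}{j{\left(w{\left(7 \right)},-52 \right)}} = - \frac{11468}{1024 \left(-2\right)} = - \frac{11468}{-2048} = \left(-11468\right) \left(- \frac{1}{2048}\right) = \frac{2867}{512}$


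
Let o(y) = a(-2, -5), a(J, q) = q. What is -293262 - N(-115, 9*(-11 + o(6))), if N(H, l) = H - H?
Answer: -293262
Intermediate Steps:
o(y) = -5
N(H, l) = 0
-293262 - N(-115, 9*(-11 + o(6))) = -293262 - 1*0 = -293262 + 0 = -293262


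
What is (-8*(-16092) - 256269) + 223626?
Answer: 96093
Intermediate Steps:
(-8*(-16092) - 256269) + 223626 = (128736 - 256269) + 223626 = -127533 + 223626 = 96093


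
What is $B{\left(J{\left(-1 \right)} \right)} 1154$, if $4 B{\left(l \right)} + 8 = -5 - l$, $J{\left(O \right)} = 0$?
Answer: $- \frac{7501}{2} \approx -3750.5$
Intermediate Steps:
$B{\left(l \right)} = - \frac{13}{4} - \frac{l}{4}$ ($B{\left(l \right)} = -2 + \frac{-5 - l}{4} = -2 - \left(\frac{5}{4} + \frac{l}{4}\right) = - \frac{13}{4} - \frac{l}{4}$)
$B{\left(J{\left(-1 \right)} \right)} 1154 = \left(- \frac{13}{4} - 0\right) 1154 = \left(- \frac{13}{4} + 0\right) 1154 = \left(- \frac{13}{4}\right) 1154 = - \frac{7501}{2}$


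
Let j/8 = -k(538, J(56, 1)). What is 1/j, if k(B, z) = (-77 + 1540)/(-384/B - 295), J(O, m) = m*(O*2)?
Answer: 79547/3148376 ≈ 0.025266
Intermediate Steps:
J(O, m) = 2*O*m (J(O, m) = m*(2*O) = 2*O*m)
k(B, z) = 1463/(-295 - 384/B)
j = 3148376/79547 (j = 8*(-(-1463)*538/(384 + 295*538)) = 8*(-(-1463)*538/(384 + 158710)) = 8*(-(-1463)*538/159094) = 8*(-1*(-393547/79547)) = 8*(393547/79547) = 3148376/79547 ≈ 39.579)
1/j = 1/(3148376/79547) = 79547/3148376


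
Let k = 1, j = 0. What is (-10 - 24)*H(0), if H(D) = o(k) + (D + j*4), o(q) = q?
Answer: -34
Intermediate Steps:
H(D) = 1 + D (H(D) = 1 + (D + 0*4) = 1 + (D + 0) = 1 + D)
(-10 - 24)*H(0) = (-10 - 24)*(1 + 0) = -34*1 = -34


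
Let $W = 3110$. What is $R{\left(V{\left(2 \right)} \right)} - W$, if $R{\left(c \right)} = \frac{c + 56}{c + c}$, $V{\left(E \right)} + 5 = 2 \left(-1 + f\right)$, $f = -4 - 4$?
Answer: $- \frac{143093}{46} \approx -3110.7$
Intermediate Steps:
$f = -8$
$V{\left(E \right)} = -23$ ($V{\left(E \right)} = -5 + 2 \left(-1 - 8\right) = -5 + 2 \left(-9\right) = -5 - 18 = -23$)
$R{\left(c \right)} = \frac{56 + c}{2 c}$
$R{\left(V{\left(2 \right)} \right)} - W = \frac{56 - 23}{2 \left(-23\right)} - 3110 = \frac{1}{2} \left(- \frac{1}{23}\right) 33 - 3110 = - \frac{33}{46} - 3110 = - \frac{143093}{46}$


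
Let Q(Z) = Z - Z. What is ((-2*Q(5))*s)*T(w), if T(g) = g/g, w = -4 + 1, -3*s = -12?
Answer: 0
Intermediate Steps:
s = 4 (s = -1/3*(-12) = 4)
Q(Z) = 0
w = -3
T(g) = 1
((-2*Q(5))*s)*T(w) = (-2*0*4)*1 = (0*4)*1 = 0*1 = 0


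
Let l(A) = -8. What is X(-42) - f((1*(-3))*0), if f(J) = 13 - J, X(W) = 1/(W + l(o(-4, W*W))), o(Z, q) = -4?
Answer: -651/50 ≈ -13.020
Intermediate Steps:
X(W) = 1/(-8 + W) (X(W) = 1/(W - 8) = 1/(-8 + W))
X(-42) - f((1*(-3))*0) = 1/(-8 - 42) - (13 - 1*(-3)*0) = 1/(-50) - (13 - (-3)*0) = -1/50 - (13 - 1*0) = -1/50 - (13 + 0) = -1/50 - 1*13 = -1/50 - 13 = -651/50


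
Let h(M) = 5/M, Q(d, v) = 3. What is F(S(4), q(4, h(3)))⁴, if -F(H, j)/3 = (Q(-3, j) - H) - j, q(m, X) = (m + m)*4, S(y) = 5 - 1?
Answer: 96059601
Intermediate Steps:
S(y) = 4
q(m, X) = 8*m (q(m, X) = (2*m)*4 = 8*m)
F(H, j) = -9 + 3*H + 3*j (F(H, j) = -3*((3 - H) - j) = -3*(3 - H - j) = -9 + 3*H + 3*j)
F(S(4), q(4, h(3)))⁴ = (-9 + 3*4 + 3*(8*4))⁴ = (-9 + 12 + 3*32)⁴ = (-9 + 12 + 96)⁴ = 99⁴ = 96059601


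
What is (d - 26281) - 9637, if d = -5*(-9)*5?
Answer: -35693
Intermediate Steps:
d = 225 (d = 45*5 = 225)
(d - 26281) - 9637 = (225 - 26281) - 9637 = -26056 - 9637 = -35693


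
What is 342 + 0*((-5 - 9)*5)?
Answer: 342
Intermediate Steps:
342 + 0*((-5 - 9)*5) = 342 + 0*(-14*5) = 342 + 0*(-70) = 342 + 0 = 342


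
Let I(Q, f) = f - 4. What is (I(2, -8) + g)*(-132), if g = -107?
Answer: 15708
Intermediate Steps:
I(Q, f) = -4 + f
(I(2, -8) + g)*(-132) = ((-4 - 8) - 107)*(-132) = (-12 - 107)*(-132) = -119*(-132) = 15708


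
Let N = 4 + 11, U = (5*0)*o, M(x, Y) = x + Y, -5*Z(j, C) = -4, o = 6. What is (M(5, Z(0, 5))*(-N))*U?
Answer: 0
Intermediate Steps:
Z(j, C) = 4/5 (Z(j, C) = -1/5*(-4) = 4/5)
M(x, Y) = Y + x
U = 0 (U = (5*0)*6 = 0*6 = 0)
N = 15
(M(5, Z(0, 5))*(-N))*U = ((4/5 + 5)*(-1*15))*0 = ((29/5)*(-15))*0 = -87*0 = 0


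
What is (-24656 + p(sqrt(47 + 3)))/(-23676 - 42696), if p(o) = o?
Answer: 6164/16593 - 5*sqrt(2)/66372 ≈ 0.37138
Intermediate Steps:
(-24656 + p(sqrt(47 + 3)))/(-23676 - 42696) = (-24656 + sqrt(47 + 3))/(-23676 - 42696) = (-24656 + sqrt(50))/(-66372) = (-24656 + 5*sqrt(2))*(-1/66372) = 6164/16593 - 5*sqrt(2)/66372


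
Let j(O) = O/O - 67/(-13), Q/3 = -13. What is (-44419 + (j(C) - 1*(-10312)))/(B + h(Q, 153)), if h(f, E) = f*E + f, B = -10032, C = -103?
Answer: 40301/18954 ≈ 2.1263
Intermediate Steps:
Q = -39 (Q = 3*(-13) = -39)
h(f, E) = f + E*f (h(f, E) = E*f + f = f + E*f)
j(O) = 80/13 (j(O) = 1 - 67*(-1/13) = 1 + 67/13 = 80/13)
(-44419 + (j(C) - 1*(-10312)))/(B + h(Q, 153)) = (-44419 + (80/13 - 1*(-10312)))/(-10032 - 39*(1 + 153)) = (-44419 + (80/13 + 10312))/(-10032 - 39*154) = (-44419 + 134136/13)/(-10032 - 6006) = -443311/13/(-16038) = -443311/13*(-1/16038) = 40301/18954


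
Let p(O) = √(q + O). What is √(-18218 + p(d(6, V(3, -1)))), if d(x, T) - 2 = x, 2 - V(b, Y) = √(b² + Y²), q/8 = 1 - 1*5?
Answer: √(-18218 + 2*I*√6) ≈ 0.018 + 134.97*I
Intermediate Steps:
q = -32 (q = 8*(1 - 1*5) = 8*(1 - 5) = 8*(-4) = -32)
V(b, Y) = 2 - √(Y² + b²) (V(b, Y) = 2 - √(b² + Y²) = 2 - √(Y² + b²))
d(x, T) = 2 + x
p(O) = √(-32 + O)
√(-18218 + p(d(6, V(3, -1)))) = √(-18218 + √(-32 + (2 + 6))) = √(-18218 + √(-32 + 8)) = √(-18218 + √(-24)) = √(-18218 + 2*I*√6)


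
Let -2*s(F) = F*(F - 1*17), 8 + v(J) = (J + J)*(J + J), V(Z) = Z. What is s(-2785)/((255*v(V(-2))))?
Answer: -260119/136 ≈ -1912.6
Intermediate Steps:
v(J) = -8 + 4*J² (v(J) = -8 + (J + J)*(J + J) = -8 + (2*J)*(2*J) = -8 + 4*J²)
s(F) = -F*(-17 + F)/2 (s(F) = -F*(F - 1*17)/2 = -F*(F - 17)/2 = -F*(-17 + F)/2)
s(-2785)/((255*v(V(-2)))) = ((½)*(-2785)*(17 - 1*(-2785)))/((255*(-8 + 4*(-2)²))) = ((½)*(-2785)*(17 + 2785))/((255*(-8 + 4*4))) = ((½)*(-2785)*2802)/((255*(-8 + 16))) = -3901785/(255*8) = -3901785/2040 = -3901785*1/2040 = -260119/136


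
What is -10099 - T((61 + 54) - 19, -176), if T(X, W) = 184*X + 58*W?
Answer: -17555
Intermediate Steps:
T(X, W) = 58*W + 184*X
-10099 - T((61 + 54) - 19, -176) = -10099 - (58*(-176) + 184*((61 + 54) - 19)) = -10099 - (-10208 + 184*(115 - 19)) = -10099 - (-10208 + 184*96) = -10099 - (-10208 + 17664) = -10099 - 1*7456 = -10099 - 7456 = -17555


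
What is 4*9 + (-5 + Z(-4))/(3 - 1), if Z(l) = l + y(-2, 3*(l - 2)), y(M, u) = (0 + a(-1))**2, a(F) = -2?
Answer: 67/2 ≈ 33.500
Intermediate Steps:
y(M, u) = 4 (y(M, u) = (0 - 2)**2 = (-2)**2 = 4)
Z(l) = 4 + l (Z(l) = l + 4 = 4 + l)
4*9 + (-5 + Z(-4))/(3 - 1) = 4*9 + (-5 + (4 - 4))/(3 - 1) = 36 + (-5 + 0)/2 = 36 - 5*1/2 = 36 - 5/2 = 67/2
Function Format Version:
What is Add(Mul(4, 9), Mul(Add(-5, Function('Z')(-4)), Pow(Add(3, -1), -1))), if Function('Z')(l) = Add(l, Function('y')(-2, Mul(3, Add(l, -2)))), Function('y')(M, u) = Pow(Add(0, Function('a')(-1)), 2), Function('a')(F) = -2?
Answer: Rational(67, 2) ≈ 33.500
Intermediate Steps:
Function('y')(M, u) = 4 (Function('y')(M, u) = Pow(Add(0, -2), 2) = Pow(-2, 2) = 4)
Function('Z')(l) = Add(4, l) (Function('Z')(l) = Add(l, 4) = Add(4, l))
Add(Mul(4, 9), Mul(Add(-5, Function('Z')(-4)), Pow(Add(3, -1), -1))) = Add(Mul(4, 9), Mul(Add(-5, Add(4, -4)), Pow(Add(3, -1), -1))) = Add(36, Mul(Add(-5, 0), Pow(2, -1))) = Add(36, Mul(-5, Rational(1, 2))) = Add(36, Rational(-5, 2)) = Rational(67, 2)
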